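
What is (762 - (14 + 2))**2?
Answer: 556516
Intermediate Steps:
(762 - (14 + 2))**2 = (762 - 1*16)**2 = (762 - 16)**2 = 746**2 = 556516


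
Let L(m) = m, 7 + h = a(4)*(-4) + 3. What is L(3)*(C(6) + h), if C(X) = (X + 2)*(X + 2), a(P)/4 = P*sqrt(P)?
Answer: -204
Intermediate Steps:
a(P) = 4*P**(3/2) (a(P) = 4*(P*sqrt(P)) = 4*P**(3/2))
h = -132 (h = -7 + ((4*4**(3/2))*(-4) + 3) = -7 + ((4*8)*(-4) + 3) = -7 + (32*(-4) + 3) = -7 + (-128 + 3) = -7 - 125 = -132)
C(X) = (2 + X)**2 (C(X) = (2 + X)*(2 + X) = (2 + X)**2)
L(3)*(C(6) + h) = 3*((2 + 6)**2 - 132) = 3*(8**2 - 132) = 3*(64 - 132) = 3*(-68) = -204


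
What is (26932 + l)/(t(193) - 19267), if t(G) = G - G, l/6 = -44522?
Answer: 240200/19267 ≈ 12.467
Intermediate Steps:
l = -267132 (l = 6*(-44522) = -267132)
t(G) = 0
(26932 + l)/(t(193) - 19267) = (26932 - 267132)/(0 - 19267) = -240200/(-19267) = -240200*(-1/19267) = 240200/19267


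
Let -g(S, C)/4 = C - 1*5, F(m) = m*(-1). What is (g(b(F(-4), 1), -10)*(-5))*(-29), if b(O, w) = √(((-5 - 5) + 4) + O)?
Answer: 8700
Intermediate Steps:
F(m) = -m
b(O, w) = √(-6 + O) (b(O, w) = √((-10 + 4) + O) = √(-6 + O))
g(S, C) = 20 - 4*C (g(S, C) = -4*(C - 1*5) = -4*(C - 5) = -4*(-5 + C) = 20 - 4*C)
(g(b(F(-4), 1), -10)*(-5))*(-29) = ((20 - 4*(-10))*(-5))*(-29) = ((20 + 40)*(-5))*(-29) = (60*(-5))*(-29) = -300*(-29) = 8700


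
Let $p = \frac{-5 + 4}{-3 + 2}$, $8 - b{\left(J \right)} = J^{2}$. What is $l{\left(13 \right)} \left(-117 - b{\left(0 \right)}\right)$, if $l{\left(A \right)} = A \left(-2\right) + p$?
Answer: $3125$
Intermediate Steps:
$b{\left(J \right)} = 8 - J^{2}$
$p = 1$ ($p = - \frac{1}{-1} = \left(-1\right) \left(-1\right) = 1$)
$l{\left(A \right)} = 1 - 2 A$ ($l{\left(A \right)} = A \left(-2\right) + 1 = - 2 A + 1 = 1 - 2 A$)
$l{\left(13 \right)} \left(-117 - b{\left(0 \right)}\right) = \left(1 - 26\right) \left(-117 + \left(0 - \left(8 - 0^{2}\right)\right)\right) = \left(1 - 26\right) \left(-117 + \left(0 - \left(8 - 0\right)\right)\right) = - 25 \left(-117 + \left(0 - \left(8 + 0\right)\right)\right) = - 25 \left(-117 + \left(0 - 8\right)\right) = - 25 \left(-117 - 8\right) = \left(-25\right) \left(-125\right) = 3125$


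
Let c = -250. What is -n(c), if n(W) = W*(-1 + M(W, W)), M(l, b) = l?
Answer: -62750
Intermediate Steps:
n(W) = W*(-1 + W)
-n(c) = -(-250)*(-1 - 250) = -(-250)*(-251) = -1*62750 = -62750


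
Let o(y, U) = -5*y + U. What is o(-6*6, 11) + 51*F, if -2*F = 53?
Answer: -2321/2 ≈ -1160.5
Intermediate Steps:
o(y, U) = U - 5*y
F = -53/2 (F = -½*53 = -53/2 ≈ -26.500)
o(-6*6, 11) + 51*F = (11 - (-30)*6) + 51*(-53/2) = (11 - 5*(-36)) - 2703/2 = (11 + 180) - 2703/2 = 191 - 2703/2 = -2321/2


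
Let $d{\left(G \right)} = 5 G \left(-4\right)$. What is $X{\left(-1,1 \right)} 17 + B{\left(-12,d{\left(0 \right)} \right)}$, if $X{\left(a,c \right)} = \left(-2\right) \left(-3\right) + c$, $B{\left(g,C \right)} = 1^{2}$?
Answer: $120$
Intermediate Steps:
$d{\left(G \right)} = - 20 G$
$B{\left(g,C \right)} = 1$
$X{\left(a,c \right)} = 6 + c$
$X{\left(-1,1 \right)} 17 + B{\left(-12,d{\left(0 \right)} \right)} = \left(6 + 1\right) 17 + 1 = 7 \cdot 17 + 1 = 119 + 1 = 120$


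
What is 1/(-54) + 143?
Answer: 7721/54 ≈ 142.98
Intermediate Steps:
1/(-54) + 143 = 1*(-1/54) + 143 = -1/54 + 143 = 7721/54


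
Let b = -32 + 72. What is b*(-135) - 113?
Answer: -5513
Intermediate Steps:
b = 40
b*(-135) - 113 = 40*(-135) - 113 = -5400 - 113 = -5513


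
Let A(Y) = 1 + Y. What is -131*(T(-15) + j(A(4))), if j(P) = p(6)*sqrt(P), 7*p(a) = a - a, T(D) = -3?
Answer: 393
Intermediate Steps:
p(a) = 0 (p(a) = (a - a)/7 = (1/7)*0 = 0)
j(P) = 0 (j(P) = 0*sqrt(P) = 0)
-131*(T(-15) + j(A(4))) = -131*(-3 + 0) = -131*(-3) = 393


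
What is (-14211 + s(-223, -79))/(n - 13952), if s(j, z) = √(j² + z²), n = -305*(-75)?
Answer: -14211/8923 + √55970/8923 ≈ -1.5661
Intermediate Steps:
n = 22875
(-14211 + s(-223, -79))/(n - 13952) = (-14211 + √((-223)² + (-79)²))/(22875 - 13952) = (-14211 + √(49729 + 6241))/8923 = (-14211 + √55970)*(1/8923) = -14211/8923 + √55970/8923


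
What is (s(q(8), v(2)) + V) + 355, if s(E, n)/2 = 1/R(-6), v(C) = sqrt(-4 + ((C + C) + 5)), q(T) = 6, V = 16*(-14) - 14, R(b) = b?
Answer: 350/3 ≈ 116.67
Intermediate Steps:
V = -238 (V = -224 - 14 = -238)
v(C) = sqrt(1 + 2*C) (v(C) = sqrt(-4 + (2*C + 5)) = sqrt(-4 + (5 + 2*C)) = sqrt(1 + 2*C))
s(E, n) = -1/3 (s(E, n) = 2/(-6) = 2*(-1/6) = -1/3)
(s(q(8), v(2)) + V) + 355 = (-1/3 - 238) + 355 = -715/3 + 355 = 350/3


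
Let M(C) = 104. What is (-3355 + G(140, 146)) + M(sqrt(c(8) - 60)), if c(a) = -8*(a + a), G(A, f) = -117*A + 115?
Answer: -19516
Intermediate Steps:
G(A, f) = 115 - 117*A
c(a) = -16*a
(-3355 + G(140, 146)) + M(sqrt(c(8) - 60)) = (-3355 + (115 - 117*140)) + 104 = (-3355 + (115 - 16380)) + 104 = (-3355 - 16265) + 104 = -19620 + 104 = -19516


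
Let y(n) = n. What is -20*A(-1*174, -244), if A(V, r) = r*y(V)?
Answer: -849120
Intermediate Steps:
A(V, r) = V*r (A(V, r) = r*V = V*r)
-20*A(-1*174, -244) = -20*(-1*174)*(-244) = -(-3480)*(-244) = -20*42456 = -849120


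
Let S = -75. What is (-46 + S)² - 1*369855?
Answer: -355214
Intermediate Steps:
(-46 + S)² - 1*369855 = (-46 - 75)² - 1*369855 = (-121)² - 369855 = 14641 - 369855 = -355214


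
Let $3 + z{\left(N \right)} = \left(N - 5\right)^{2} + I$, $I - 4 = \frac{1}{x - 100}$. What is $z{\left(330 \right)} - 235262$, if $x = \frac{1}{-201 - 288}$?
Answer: $- \frac{6339330525}{48901} \approx -1.2964 \cdot 10^{5}$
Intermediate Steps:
$x = - \frac{1}{489}$ ($x = \frac{1}{-489} = - \frac{1}{489} \approx -0.002045$)
$I = \frac{195115}{48901}$ ($I = 4 + \frac{1}{- \frac{1}{489} - 100} = 4 + \frac{1}{- \frac{48901}{489}} = 4 - \frac{489}{48901} = \frac{195115}{48901} \approx 3.99$)
$z{\left(N \right)} = \frac{48412}{48901} + \left(-5 + N\right)^{2}$ ($z{\left(N \right)} = -3 + \left(\left(N - 5\right)^{2} + \frac{195115}{48901}\right) = -3 + \left(\left(-5 + N\right)^{2} + \frac{195115}{48901}\right) = -3 + \left(\frac{195115}{48901} + \left(-5 + N\right)^{2}\right) = \frac{48412}{48901} + \left(-5 + N\right)^{2}$)
$z{\left(330 \right)} - 235262 = \left(\frac{48412}{48901} + \left(-5 + 330\right)^{2}\right) - 235262 = \left(\frac{48412}{48901} + 325^{2}\right) - 235262 = \left(\frac{48412}{48901} + 105625\right) - 235262 = \frac{5165216537}{48901} - 235262 = - \frac{6339330525}{48901}$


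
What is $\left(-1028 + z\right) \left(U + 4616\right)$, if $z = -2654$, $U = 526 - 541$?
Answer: $-16940882$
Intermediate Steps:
$U = -15$ ($U = 526 - 541 = -15$)
$\left(-1028 + z\right) \left(U + 4616\right) = \left(-1028 - 2654\right) \left(-15 + 4616\right) = \left(-3682\right) 4601 = -16940882$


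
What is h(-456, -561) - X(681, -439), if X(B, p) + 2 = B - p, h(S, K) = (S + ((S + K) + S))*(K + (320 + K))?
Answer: 1545940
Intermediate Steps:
h(S, K) = (320 + 2*K)*(K + 3*S) (h(S, K) = (S + ((K + S) + S))*(320 + 2*K) = (S + (K + 2*S))*(320 + 2*K) = (K + 3*S)*(320 + 2*K) = (320 + 2*K)*(K + 3*S))
X(B, p) = -2 + B - p (X(B, p) = -2 + (B - p) = -2 + B - p)
h(-456, -561) - X(681, -439) = (2*(-561)**2 + 320*(-561) + 960*(-456) + 6*(-561)*(-456)) - (-2 + 681 - 1*(-439)) = (2*314721 - 179520 - 437760 + 1534896) - (-2 + 681 + 439) = (629442 - 179520 - 437760 + 1534896) - 1*1118 = 1547058 - 1118 = 1545940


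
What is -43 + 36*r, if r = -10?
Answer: -403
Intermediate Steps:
-43 + 36*r = -43 + 36*(-10) = -43 - 360 = -403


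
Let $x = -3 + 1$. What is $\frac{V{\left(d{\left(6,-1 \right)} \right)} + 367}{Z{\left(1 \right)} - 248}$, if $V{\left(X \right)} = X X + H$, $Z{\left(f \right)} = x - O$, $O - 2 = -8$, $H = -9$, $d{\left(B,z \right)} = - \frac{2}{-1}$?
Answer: $- \frac{181}{122} \approx -1.4836$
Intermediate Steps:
$d{\left(B,z \right)} = 2$ ($d{\left(B,z \right)} = \left(-2\right) \left(-1\right) = 2$)
$x = -2$
$O = -6$ ($O = 2 - 8 = -6$)
$Z{\left(f \right)} = 4$ ($Z{\left(f \right)} = -2 - -6 = -2 + 6 = 4$)
$V{\left(X \right)} = -9 + X^{2}$ ($V{\left(X \right)} = X X - 9 = X^{2} - 9 = -9 + X^{2}$)
$\frac{V{\left(d{\left(6,-1 \right)} \right)} + 367}{Z{\left(1 \right)} - 248} = \frac{\left(-9 + 2^{2}\right) + 367}{4 - 248} = \frac{\left(-9 + 4\right) + 367}{-244} = \left(-5 + 367\right) \left(- \frac{1}{244}\right) = 362 \left(- \frac{1}{244}\right) = - \frac{181}{122}$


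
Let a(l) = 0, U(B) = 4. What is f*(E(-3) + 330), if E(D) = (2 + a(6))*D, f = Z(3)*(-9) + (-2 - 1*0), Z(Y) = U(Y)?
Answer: -12312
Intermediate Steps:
Z(Y) = 4
f = -38 (f = 4*(-9) + (-2 - 1*0) = -36 + (-2 + 0) = -36 - 2 = -38)
E(D) = 2*D (E(D) = (2 + 0)*D = 2*D)
f*(E(-3) + 330) = -38*(2*(-3) + 330) = -38*(-6 + 330) = -38*324 = -12312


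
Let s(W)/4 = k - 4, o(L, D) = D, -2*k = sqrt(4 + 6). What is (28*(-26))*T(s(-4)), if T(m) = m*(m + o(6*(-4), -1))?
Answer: -227136 - 48048*sqrt(10) ≈ -3.7908e+5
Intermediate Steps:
k = -sqrt(10)/2 (k = -sqrt(4 + 6)/2 = -sqrt(10)/2 ≈ -1.5811)
s(W) = -16 - 2*sqrt(10) (s(W) = 4*(-sqrt(10)/2 - 4) = 4*(-4 - sqrt(10)/2) = -16 - 2*sqrt(10))
T(m) = m*(-1 + m) (T(m) = m*(m - 1) = m*(-1 + m))
(28*(-26))*T(s(-4)) = (28*(-26))*((-16 - 2*sqrt(10))*(-1 + (-16 - 2*sqrt(10)))) = -728*(-16 - 2*sqrt(10))*(-17 - 2*sqrt(10)) = -728*(-17 - 2*sqrt(10))*(-16 - 2*sqrt(10))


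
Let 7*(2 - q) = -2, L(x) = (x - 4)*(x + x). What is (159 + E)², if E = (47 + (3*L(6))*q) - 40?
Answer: 5354596/49 ≈ 1.0928e+5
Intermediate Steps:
L(x) = 2*x*(-4 + x) (L(x) = (-4 + x)*(2*x) = 2*x*(-4 + x))
q = 16/7 (q = 2 - ⅐*(-2) = 2 + 2/7 = 16/7 ≈ 2.2857)
E = 1201/7 (E = (47 + (3*(2*6*(-4 + 6)))*(16/7)) - 40 = (47 + (3*(2*6*2))*(16/7)) - 40 = (47 + (3*24)*(16/7)) - 40 = (47 + 72*(16/7)) - 40 = (47 + 1152/7) - 40 = 1481/7 - 40 = 1201/7 ≈ 171.57)
(159 + E)² = (159 + 1201/7)² = (2314/7)² = 5354596/49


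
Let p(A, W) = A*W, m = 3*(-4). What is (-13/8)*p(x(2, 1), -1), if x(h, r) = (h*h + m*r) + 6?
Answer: -13/4 ≈ -3.2500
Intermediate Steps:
m = -12
x(h, r) = 6 + h² - 12*r (x(h, r) = (h*h - 12*r) + 6 = (h² - 12*r) + 6 = 6 + h² - 12*r)
(-13/8)*p(x(2, 1), -1) = (-13/8)*((6 + 2² - 12*1)*(-1)) = (-13*⅛)*((6 + 4 - 12)*(-1)) = -(-13)*(-1)/4 = -13/8*2 = -13/4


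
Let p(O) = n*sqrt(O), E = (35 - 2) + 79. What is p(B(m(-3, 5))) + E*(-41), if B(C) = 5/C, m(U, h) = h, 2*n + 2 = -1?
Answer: -9187/2 ≈ -4593.5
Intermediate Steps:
n = -3/2 (n = -1 + (1/2)*(-1) = -1 - 1/2 = -3/2 ≈ -1.5000)
E = 112 (E = 33 + 79 = 112)
p(O) = -3*sqrt(O)/2
p(B(m(-3, 5))) + E*(-41) = -3*sqrt(5/5)/2 + 112*(-41) = -3*sqrt(5*(1/5))/2 - 4592 = -3*sqrt(1)/2 - 4592 = -3/2*1 - 4592 = -3/2 - 4592 = -9187/2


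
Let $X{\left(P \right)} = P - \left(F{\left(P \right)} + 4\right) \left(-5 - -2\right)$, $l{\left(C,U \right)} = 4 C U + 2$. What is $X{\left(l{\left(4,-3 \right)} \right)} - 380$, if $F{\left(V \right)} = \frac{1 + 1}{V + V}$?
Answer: $- \frac{19047}{46} \approx -414.07$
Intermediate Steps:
$F{\left(V \right)} = \frac{1}{V}$ ($F{\left(V \right)} = \frac{2}{2 V} = 2 \frac{1}{2 V} = \frac{1}{V}$)
$l{\left(C,U \right)} = 2 + 4 C U$ ($l{\left(C,U \right)} = 4 C U + 2 = 2 + 4 C U$)
$X{\left(P \right)} = 12 + P + \frac{3}{P}$ ($X{\left(P \right)} = P - \left(\frac{1}{P} + 4\right) \left(-5 - -2\right) = P - \left(4 + \frac{1}{P}\right) \left(-5 + 2\right) = P - \left(4 + \frac{1}{P}\right) \left(-3\right) = P - \left(-12 - \frac{3}{P}\right) = P + \left(12 + \frac{3}{P}\right) = 12 + P + \frac{3}{P}$)
$X{\left(l{\left(4,-3 \right)} \right)} - 380 = \left(12 + \left(2 + 4 \cdot 4 \left(-3\right)\right) + \frac{3}{2 + 4 \cdot 4 \left(-3\right)}\right) - 380 = \left(12 + \left(2 - 48\right) + \frac{3}{2 - 48}\right) - 380 = \left(12 - 46 + \frac{3}{-46}\right) - 380 = \left(12 - 46 + 3 \left(- \frac{1}{46}\right)\right) - 380 = \left(12 - 46 - \frac{3}{46}\right) - 380 = - \frac{1567}{46} - 380 = - \frac{19047}{46}$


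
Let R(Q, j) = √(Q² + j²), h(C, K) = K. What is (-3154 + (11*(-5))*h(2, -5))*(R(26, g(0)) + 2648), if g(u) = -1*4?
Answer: -7623592 - 5758*√173 ≈ -7.6993e+6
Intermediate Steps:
g(u) = -4
(-3154 + (11*(-5))*h(2, -5))*(R(26, g(0)) + 2648) = (-3154 + (11*(-5))*(-5))*(√(26² + (-4)²) + 2648) = (-3154 - 55*(-5))*(√(676 + 16) + 2648) = (-3154 + 275)*(√692 + 2648) = -2879*(2*√173 + 2648) = -2879*(2648 + 2*√173) = -7623592 - 5758*√173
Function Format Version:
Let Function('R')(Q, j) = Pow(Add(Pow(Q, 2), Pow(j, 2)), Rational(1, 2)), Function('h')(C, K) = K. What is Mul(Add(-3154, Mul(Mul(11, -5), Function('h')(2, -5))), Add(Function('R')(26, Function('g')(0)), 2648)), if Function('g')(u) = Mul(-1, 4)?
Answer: Add(-7623592, Mul(-5758, Pow(173, Rational(1, 2)))) ≈ -7.6993e+6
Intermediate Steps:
Function('g')(u) = -4
Mul(Add(-3154, Mul(Mul(11, -5), Function('h')(2, -5))), Add(Function('R')(26, Function('g')(0)), 2648)) = Mul(Add(-3154, Mul(Mul(11, -5), -5)), Add(Pow(Add(Pow(26, 2), Pow(-4, 2)), Rational(1, 2)), 2648)) = Mul(Add(-3154, Mul(-55, -5)), Add(Pow(Add(676, 16), Rational(1, 2)), 2648)) = Mul(Add(-3154, 275), Add(Pow(692, Rational(1, 2)), 2648)) = Mul(-2879, Add(Mul(2, Pow(173, Rational(1, 2))), 2648)) = Mul(-2879, Add(2648, Mul(2, Pow(173, Rational(1, 2))))) = Add(-7623592, Mul(-5758, Pow(173, Rational(1, 2))))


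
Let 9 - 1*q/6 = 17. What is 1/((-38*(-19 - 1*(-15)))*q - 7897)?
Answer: -1/15193 ≈ -6.5820e-5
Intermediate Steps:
q = -48 (q = 54 - 6*17 = 54 - 102 = -48)
1/((-38*(-19 - 1*(-15)))*q - 7897) = 1/(-38*(-19 - 1*(-15))*(-48) - 7897) = 1/(-38*(-19 + 15)*(-48) - 7897) = 1/(-38*(-4)*(-48) - 7897) = 1/(152*(-48) - 7897) = 1/(-7296 - 7897) = 1/(-15193) = -1/15193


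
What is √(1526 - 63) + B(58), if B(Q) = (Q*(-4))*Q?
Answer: -13456 + √1463 ≈ -13418.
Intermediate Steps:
B(Q) = -4*Q² (B(Q) = (-4*Q)*Q = -4*Q²)
√(1526 - 63) + B(58) = √(1526 - 63) - 4*58² = √1463 - 4*3364 = √1463 - 13456 = -13456 + √1463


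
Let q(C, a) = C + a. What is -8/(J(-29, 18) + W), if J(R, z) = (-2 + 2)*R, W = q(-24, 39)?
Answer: -8/15 ≈ -0.53333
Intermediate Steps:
W = 15 (W = -24 + 39 = 15)
J(R, z) = 0 (J(R, z) = 0*R = 0)
-8/(J(-29, 18) + W) = -8/(0 + 15) = -8/15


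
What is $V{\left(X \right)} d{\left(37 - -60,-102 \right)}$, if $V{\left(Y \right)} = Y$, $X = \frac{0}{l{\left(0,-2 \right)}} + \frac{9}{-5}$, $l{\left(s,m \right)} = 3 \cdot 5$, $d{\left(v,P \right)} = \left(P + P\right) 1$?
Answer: $\frac{1836}{5} \approx 367.2$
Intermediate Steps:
$d{\left(v,P \right)} = 2 P$ ($d{\left(v,P \right)} = 2 P 1 = 2 P$)
$l{\left(s,m \right)} = 15$
$X = - \frac{9}{5}$ ($X = \frac{0}{15} + \frac{9}{-5} = 0 \cdot \frac{1}{15} + 9 \left(- \frac{1}{5}\right) = 0 - \frac{9}{5} = - \frac{9}{5} \approx -1.8$)
$V{\left(X \right)} d{\left(37 - -60,-102 \right)} = - \frac{9 \cdot 2 \left(-102\right)}{5} = \left(- \frac{9}{5}\right) \left(-204\right) = \frac{1836}{5}$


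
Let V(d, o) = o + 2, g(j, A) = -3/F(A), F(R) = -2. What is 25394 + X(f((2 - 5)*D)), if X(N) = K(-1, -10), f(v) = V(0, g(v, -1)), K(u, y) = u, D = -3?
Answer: 25393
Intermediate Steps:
g(j, A) = 3/2 (g(j, A) = -3/(-2) = -3*(-½) = 3/2)
V(d, o) = 2 + o
f(v) = 7/2 (f(v) = 2 + 3/2 = 7/2)
X(N) = -1
25394 + X(f((2 - 5)*D)) = 25394 - 1 = 25393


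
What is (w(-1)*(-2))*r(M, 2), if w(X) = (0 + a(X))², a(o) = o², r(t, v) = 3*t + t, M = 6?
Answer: -48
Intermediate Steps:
r(t, v) = 4*t
w(X) = X⁴ (w(X) = (0 + X²)² = (X²)² = X⁴)
(w(-1)*(-2))*r(M, 2) = ((-1)⁴*(-2))*(4*6) = (1*(-2))*24 = -2*24 = -48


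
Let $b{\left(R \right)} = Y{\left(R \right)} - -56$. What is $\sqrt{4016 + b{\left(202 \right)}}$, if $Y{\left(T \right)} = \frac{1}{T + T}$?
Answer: $\frac{\sqrt{166153989}}{202} \approx 63.812$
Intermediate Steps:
$Y{\left(T \right)} = \frac{1}{2 T}$
$b{\left(R \right)} = 56 + \frac{1}{2 R}$ ($b{\left(R \right)} = \frac{1}{2 R} - -56 = \frac{1}{2 R} + 56 = 56 + \frac{1}{2 R}$)
$\sqrt{4016 + b{\left(202 \right)}} = \sqrt{4016 + \left(56 + \frac{1}{2 \cdot 202}\right)} = \sqrt{4016 + \left(56 + \frac{1}{2} \cdot \frac{1}{202}\right)} = \sqrt{4016 + \left(56 + \frac{1}{404}\right)} = \sqrt{4016 + \frac{22625}{404}} = \sqrt{\frac{1645089}{404}} = \frac{\sqrt{166153989}}{202}$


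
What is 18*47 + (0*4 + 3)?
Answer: 849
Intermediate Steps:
18*47 + (0*4 + 3) = 846 + (0 + 3) = 846 + 3 = 849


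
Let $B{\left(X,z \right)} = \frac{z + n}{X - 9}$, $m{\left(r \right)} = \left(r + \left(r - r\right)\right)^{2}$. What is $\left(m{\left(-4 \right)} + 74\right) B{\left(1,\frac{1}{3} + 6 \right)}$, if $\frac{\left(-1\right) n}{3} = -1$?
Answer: $-105$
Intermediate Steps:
$n = 3$ ($n = \left(-3\right) \left(-1\right) = 3$)
$m{\left(r \right)} = r^{2}$ ($m{\left(r \right)} = \left(r + 0\right)^{2} = r^{2}$)
$B{\left(X,z \right)} = \frac{3 + z}{-9 + X}$ ($B{\left(X,z \right)} = \frac{z + 3}{X - 9} = \frac{3 + z}{-9 + X}$)
$\left(m{\left(-4 \right)} + 74\right) B{\left(1,\frac{1}{3} + 6 \right)} = \left(\left(-4\right)^{2} + 74\right) \frac{3 + \left(\frac{1}{3} + 6\right)}{-9 + 1} = \left(16 + 74\right) \frac{3 + \left(\frac{1}{3} + 6\right)}{-8} = 90 \left(- \frac{3 + \frac{19}{3}}{8}\right) = 90 \left(\left(- \frac{1}{8}\right) \frac{28}{3}\right) = 90 \left(- \frac{7}{6}\right) = -105$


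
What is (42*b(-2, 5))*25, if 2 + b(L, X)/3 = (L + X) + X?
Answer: 18900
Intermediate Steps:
b(L, X) = -6 + 3*L + 6*X (b(L, X) = -6 + 3*((L + X) + X) = -6 + 3*(L + 2*X) = -6 + (3*L + 6*X) = -6 + 3*L + 6*X)
(42*b(-2, 5))*25 = (42*(-6 + 3*(-2) + 6*5))*25 = (42*(-6 - 6 + 30))*25 = (42*18)*25 = 756*25 = 18900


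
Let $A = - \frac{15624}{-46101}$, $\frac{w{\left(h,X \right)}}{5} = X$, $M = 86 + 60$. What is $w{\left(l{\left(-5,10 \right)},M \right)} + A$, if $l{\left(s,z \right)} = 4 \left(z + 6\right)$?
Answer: $\frac{11223118}{15367} \approx 730.34$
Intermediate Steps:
$M = 146$
$l{\left(s,z \right)} = 24 + 4 z$ ($l{\left(s,z \right)} = 4 \left(6 + z\right) = 24 + 4 z$)
$w{\left(h,X \right)} = 5 X$
$A = \frac{5208}{15367}$ ($A = \left(-15624\right) \left(- \frac{1}{46101}\right) = \frac{5208}{15367} \approx 0.33891$)
$w{\left(l{\left(-5,10 \right)},M \right)} + A = 5 \cdot 146 + \frac{5208}{15367} = 730 + \frac{5208}{15367} = \frac{11223118}{15367}$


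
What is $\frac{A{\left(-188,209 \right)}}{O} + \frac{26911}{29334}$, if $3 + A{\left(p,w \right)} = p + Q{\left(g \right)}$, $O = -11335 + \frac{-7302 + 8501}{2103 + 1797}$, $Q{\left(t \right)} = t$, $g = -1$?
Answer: $\frac{1211574154411}{1296718299534} \approx 0.93434$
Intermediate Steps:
$O = - \frac{44205301}{3900}$ ($O = -11335 + \frac{1199}{3900} = - \frac{44205301}{3900} \approx -11335.0$)
$A{\left(p,w \right)} = -4 + p$ ($A{\left(p,w \right)} = -3 + \left(p - 1\right) = -3 + \left(-1 + p\right) = -4 + p$)
$\frac{A{\left(-188,209 \right)}}{O} + \frac{26911}{29334} = \frac{-4 - 188}{- \frac{44205301}{3900}} + \frac{26911}{29334} = \left(-192\right) \left(- \frac{3900}{44205301}\right) + 26911 \cdot \frac{1}{29334} = \frac{748800}{44205301} + \frac{26911}{29334} = \frac{1211574154411}{1296718299534}$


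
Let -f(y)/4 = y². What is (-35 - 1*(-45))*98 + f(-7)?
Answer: 784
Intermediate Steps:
f(y) = -4*y²
(-35 - 1*(-45))*98 + f(-7) = (-35 - 1*(-45))*98 - 4*(-7)² = (-35 + 45)*98 - 4*49 = 10*98 - 196 = 980 - 196 = 784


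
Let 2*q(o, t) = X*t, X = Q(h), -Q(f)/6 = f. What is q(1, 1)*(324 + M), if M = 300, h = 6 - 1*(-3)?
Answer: -16848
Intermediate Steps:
h = 9 (h = 6 + 3 = 9)
Q(f) = -6*f
X = -54 (X = -6*9 = -54)
q(o, t) = -27*t (q(o, t) = (-54*t)/2 = -27*t)
q(1, 1)*(324 + M) = (-27*1)*(324 + 300) = -27*624 = -16848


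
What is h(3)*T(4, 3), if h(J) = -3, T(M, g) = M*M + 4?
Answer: -60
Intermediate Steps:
T(M, g) = 4 + M² (T(M, g) = M² + 4 = 4 + M²)
h(3)*T(4, 3) = -3*(4 + 4²) = -3*(4 + 16) = -3*20 = -60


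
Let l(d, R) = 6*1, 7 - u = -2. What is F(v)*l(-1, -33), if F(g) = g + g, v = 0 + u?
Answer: 108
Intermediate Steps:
u = 9 (u = 7 - 1*(-2) = 7 + 2 = 9)
l(d, R) = 6
v = 9 (v = 0 + 9 = 9)
F(g) = 2*g
F(v)*l(-1, -33) = (2*9)*6 = 18*6 = 108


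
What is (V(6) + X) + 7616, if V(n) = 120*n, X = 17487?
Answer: 25823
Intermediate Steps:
(V(6) + X) + 7616 = (120*6 + 17487) + 7616 = (720 + 17487) + 7616 = 18207 + 7616 = 25823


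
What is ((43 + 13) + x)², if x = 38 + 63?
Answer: 24649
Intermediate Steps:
x = 101
((43 + 13) + x)² = ((43 + 13) + 101)² = (56 + 101)² = 157² = 24649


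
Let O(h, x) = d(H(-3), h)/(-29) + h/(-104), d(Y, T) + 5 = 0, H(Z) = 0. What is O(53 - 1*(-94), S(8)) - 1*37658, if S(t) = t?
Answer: -113580271/3016 ≈ -37659.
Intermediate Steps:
d(Y, T) = -5 (d(Y, T) = -5 + 0 = -5)
O(h, x) = 5/29 - h/104 (O(h, x) = -5/(-29) + h/(-104) = -5*(-1/29) + h*(-1/104) = 5/29 - h/104)
O(53 - 1*(-94), S(8)) - 1*37658 = (5/29 - (53 - 1*(-94))/104) - 1*37658 = (5/29 - (53 + 94)/104) - 37658 = (5/29 - 1/104*147) - 37658 = (5/29 - 147/104) - 37658 = -3743/3016 - 37658 = -113580271/3016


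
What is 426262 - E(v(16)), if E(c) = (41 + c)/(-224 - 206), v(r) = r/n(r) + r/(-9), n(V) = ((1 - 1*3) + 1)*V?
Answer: 19181794/45 ≈ 4.2626e+5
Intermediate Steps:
n(V) = -V (n(V) = ((1 - 3) + 1)*V = (-2 + 1)*V = -V)
v(r) = -1 - r/9 (v(r) = r/((-r)) + r/(-9) = r*(-1/r) + r*(-⅑) = -1 - r/9)
E(c) = -41/430 - c/430 (E(c) = (41 + c)/(-430) = (41 + c)*(-1/430) = -41/430 - c/430)
426262 - E(v(16)) = 426262 - (-41/430 - (-1 - ⅑*16)/430) = 426262 - (-41/430 - (-1 - 16/9)/430) = 426262 - (-41/430 - 1/430*(-25/9)) = 426262 - (-41/430 + 5/774) = 426262 - 1*(-4/45) = 426262 + 4/45 = 19181794/45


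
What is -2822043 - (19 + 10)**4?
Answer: -3529324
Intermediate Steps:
-2822043 - (19 + 10)**4 = -2822043 - 1*29**4 = -2822043 - 1*707281 = -2822043 - 707281 = -3529324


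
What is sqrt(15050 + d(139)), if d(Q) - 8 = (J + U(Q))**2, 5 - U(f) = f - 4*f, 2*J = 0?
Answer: sqrt(193142) ≈ 439.48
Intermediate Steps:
J = 0 (J = (1/2)*0 = 0)
U(f) = 5 + 3*f (U(f) = 5 - (f - 4*f) = 5 - (-3)*f = 5 + 3*f)
d(Q) = 8 + (5 + 3*Q)**2 (d(Q) = 8 + (0 + (5 + 3*Q))**2 = 8 + (5 + 3*Q)**2)
sqrt(15050 + d(139)) = sqrt(15050 + (8 + (5 + 3*139)**2)) = sqrt(15050 + (8 + (5 + 417)**2)) = sqrt(15050 + (8 + 422**2)) = sqrt(15050 + (8 + 178084)) = sqrt(15050 + 178092) = sqrt(193142)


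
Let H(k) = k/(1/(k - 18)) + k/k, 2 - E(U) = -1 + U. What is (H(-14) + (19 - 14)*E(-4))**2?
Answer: 234256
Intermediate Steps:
E(U) = 3 - U (E(U) = 2 - (-1 + U) = 2 + (1 - U) = 3 - U)
H(k) = 1 + k*(-18 + k) (H(k) = k/(1/(-18 + k)) + 1 = k*(-18 + k) + 1 = 1 + k*(-18 + k))
(H(-14) + (19 - 14)*E(-4))**2 = ((1 + (-14)**2 - 18*(-14)) + (19 - 14)*(3 - 1*(-4)))**2 = ((1 + 196 + 252) + 5*(3 + 4))**2 = (449 + 5*7)**2 = (449 + 35)**2 = 484**2 = 234256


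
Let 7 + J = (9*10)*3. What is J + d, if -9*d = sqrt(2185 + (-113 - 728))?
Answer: 263 - 8*sqrt(21)/9 ≈ 258.93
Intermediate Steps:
J = 263 (J = -7 + (9*10)*3 = -7 + 90*3 = -7 + 270 = 263)
d = -8*sqrt(21)/9 (d = -sqrt(2185 + (-113 - 728))/9 = -sqrt(2185 - 841)/9 = -8*sqrt(21)/9 ≈ -4.0734)
J + d = 263 - 8*sqrt(21)/9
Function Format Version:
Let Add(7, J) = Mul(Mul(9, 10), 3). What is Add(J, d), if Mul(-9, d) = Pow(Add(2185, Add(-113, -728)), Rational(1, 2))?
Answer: Add(263, Mul(Rational(-8, 9), Pow(21, Rational(1, 2)))) ≈ 258.93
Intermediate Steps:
J = 263 (J = Add(-7, Mul(Mul(9, 10), 3)) = Add(-7, Mul(90, 3)) = Add(-7, 270) = 263)
d = Mul(Rational(-8, 9), Pow(21, Rational(1, 2))) (d = Mul(Rational(-1, 9), Pow(Add(2185, Add(-113, -728)), Rational(1, 2))) = Mul(Rational(-1, 9), Pow(Add(2185, -841), Rational(1, 2))) = Mul(Rational(-1, 9), Pow(1344, Rational(1, 2))) = Mul(Rational(-1, 9), Mul(8, Pow(21, Rational(1, 2)))) = Mul(Rational(-8, 9), Pow(21, Rational(1, 2))) ≈ -4.0734)
Add(J, d) = Add(263, Mul(Rational(-8, 9), Pow(21, Rational(1, 2))))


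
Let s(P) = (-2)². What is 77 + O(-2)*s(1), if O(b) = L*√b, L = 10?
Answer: 77 + 40*I*√2 ≈ 77.0 + 56.569*I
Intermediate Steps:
s(P) = 4
O(b) = 10*√b
77 + O(-2)*s(1) = 77 + (10*√(-2))*4 = 77 + (10*(I*√2))*4 = 77 + (10*I*√2)*4 = 77 + 40*I*√2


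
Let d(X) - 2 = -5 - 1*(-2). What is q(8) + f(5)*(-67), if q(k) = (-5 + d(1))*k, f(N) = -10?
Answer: 622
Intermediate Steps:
d(X) = -1 (d(X) = 2 + (-5 - 1*(-2)) = 2 + (-5 + 2) = 2 - 3 = -1)
q(k) = -6*k (q(k) = (-5 - 1)*k = -6*k)
q(8) + f(5)*(-67) = -6*8 - 10*(-67) = -48 + 670 = 622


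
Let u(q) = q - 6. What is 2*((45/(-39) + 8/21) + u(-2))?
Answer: -4790/273 ≈ -17.546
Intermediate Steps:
u(q) = -6 + q
2*((45/(-39) + 8/21) + u(-2)) = 2*((45/(-39) + 8/21) + (-6 - 2)) = 2*((45*(-1/39) + 8*(1/21)) - 8) = 2*((-15/13 + 8/21) - 8) = 2*(-211/273 - 8) = 2*(-2395/273) = -4790/273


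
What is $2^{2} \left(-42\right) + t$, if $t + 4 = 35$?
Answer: $-137$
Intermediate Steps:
$t = 31$ ($t = -4 + 35 = 31$)
$2^{2} \left(-42\right) + t = 2^{2} \left(-42\right) + 31 = 4 \left(-42\right) + 31 = -168 + 31 = -137$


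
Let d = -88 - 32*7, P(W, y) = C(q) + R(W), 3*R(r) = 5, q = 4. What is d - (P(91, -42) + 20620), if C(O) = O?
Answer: -62813/3 ≈ -20938.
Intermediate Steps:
R(r) = 5/3 (R(r) = (⅓)*5 = 5/3)
P(W, y) = 17/3 (P(W, y) = 4 + 5/3 = 17/3)
d = -312 (d = -88 - 224 = -312)
d - (P(91, -42) + 20620) = -312 - (17/3 + 20620) = -312 - 1*61877/3 = -312 - 61877/3 = -62813/3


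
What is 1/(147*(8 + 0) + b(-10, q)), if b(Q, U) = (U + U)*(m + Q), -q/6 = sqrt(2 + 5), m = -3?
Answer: 7/7218 - 13*sqrt(7)/101052 ≈ 0.00062943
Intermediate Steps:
q = -6*sqrt(7) (q = -6*sqrt(2 + 5) = -6*sqrt(7) ≈ -15.875)
b(Q, U) = 2*U*(-3 + Q) (b(Q, U) = (U + U)*(-3 + Q) = (2*U)*(-3 + Q) = 2*U*(-3 + Q))
1/(147*(8 + 0) + b(-10, q)) = 1/(147*(8 + 0) + 2*(-6*sqrt(7))*(-3 - 10)) = 1/(147*8 + 2*(-6*sqrt(7))*(-13)) = 1/(1176 + 156*sqrt(7))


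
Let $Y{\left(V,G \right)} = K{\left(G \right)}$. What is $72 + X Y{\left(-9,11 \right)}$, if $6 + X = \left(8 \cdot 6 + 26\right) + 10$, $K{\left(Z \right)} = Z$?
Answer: $930$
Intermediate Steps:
$Y{\left(V,G \right)} = G$
$X = 78$ ($X = -6 + \left(\left(8 \cdot 6 + 26\right) + 10\right) = -6 + \left(\left(48 + 26\right) + 10\right) = -6 + \left(74 + 10\right) = -6 + 84 = 78$)
$72 + X Y{\left(-9,11 \right)} = 72 + 78 \cdot 11 = 72 + 858 = 930$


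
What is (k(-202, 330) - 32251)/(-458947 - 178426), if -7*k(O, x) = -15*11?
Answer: 225592/4461611 ≈ 0.050563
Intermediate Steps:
k(O, x) = 165/7 (k(O, x) = -(-15)*11/7 = -1/7*(-165) = 165/7)
(k(-202, 330) - 32251)/(-458947 - 178426) = (165/7 - 32251)/(-458947 - 178426) = -225592/7/(-637373) = -225592/7*(-1/637373) = 225592/4461611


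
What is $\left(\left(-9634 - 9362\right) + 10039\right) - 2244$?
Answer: $-11201$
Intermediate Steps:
$\left(\left(-9634 - 9362\right) + 10039\right) - 2244 = \left(-18996 + 10039\right) - 2244 = -8957 - 2244 = -11201$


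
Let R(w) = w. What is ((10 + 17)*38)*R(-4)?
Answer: -4104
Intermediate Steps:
((10 + 17)*38)*R(-4) = ((10 + 17)*38)*(-4) = (27*38)*(-4) = 1026*(-4) = -4104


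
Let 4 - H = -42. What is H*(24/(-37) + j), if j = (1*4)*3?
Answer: 19320/37 ≈ 522.16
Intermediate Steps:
H = 46 (H = 4 - 1*(-42) = 4 + 42 = 46)
j = 12 (j = 4*3 = 12)
H*(24/(-37) + j) = 46*(24/(-37) + 12) = 46*(24*(-1/37) + 12) = 46*(-24/37 + 12) = 46*(420/37) = 19320/37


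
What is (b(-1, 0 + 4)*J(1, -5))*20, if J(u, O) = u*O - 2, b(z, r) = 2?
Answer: -280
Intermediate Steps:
J(u, O) = -2 + O*u (J(u, O) = O*u - 2 = -2 + O*u)
(b(-1, 0 + 4)*J(1, -5))*20 = (2*(-2 - 5*1))*20 = (2*(-2 - 5))*20 = (2*(-7))*20 = -14*20 = -280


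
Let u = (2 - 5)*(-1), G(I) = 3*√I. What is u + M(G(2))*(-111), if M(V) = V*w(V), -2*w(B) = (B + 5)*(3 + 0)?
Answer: 3000 + 4995*√2/2 ≈ 6532.0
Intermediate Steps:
w(B) = -15/2 - 3*B/2 (w(B) = -(B + 5)*(3 + 0)/2 = -(5 + B)*3/2 = -(15 + 3*B)/2 = -15/2 - 3*B/2)
M(V) = V*(-15/2 - 3*V/2)
u = 3 (u = -3*(-1) = 3)
u + M(G(2))*(-111) = 3 - 3*3*√2*(5 + 3*√2)/2*(-111) = 3 - 9*√2*(5 + 3*√2)/2*(-111) = 3 + 999*√2*(5 + 3*√2)/2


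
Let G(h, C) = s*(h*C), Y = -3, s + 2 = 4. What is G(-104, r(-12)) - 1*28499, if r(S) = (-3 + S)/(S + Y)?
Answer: -28707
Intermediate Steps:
s = 2 (s = -2 + 4 = 2)
r(S) = 1 (r(S) = (-3 + S)/(S - 3) = (-3 + S)/(-3 + S) = 1)
G(h, C) = 2*C*h (G(h, C) = 2*(h*C) = 2*(C*h) = 2*C*h)
G(-104, r(-12)) - 1*28499 = 2*1*(-104) - 1*28499 = -208 - 28499 = -28707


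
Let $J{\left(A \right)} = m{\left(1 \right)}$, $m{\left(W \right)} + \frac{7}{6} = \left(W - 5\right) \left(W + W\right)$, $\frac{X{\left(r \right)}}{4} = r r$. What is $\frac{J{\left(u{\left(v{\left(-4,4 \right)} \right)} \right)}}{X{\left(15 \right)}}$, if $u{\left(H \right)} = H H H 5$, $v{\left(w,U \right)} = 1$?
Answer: $- \frac{11}{1080} \approx -0.010185$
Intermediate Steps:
$X{\left(r \right)} = 4 r^{2}$ ($X{\left(r \right)} = 4 r r = 4 r^{2}$)
$u{\left(H \right)} = 5 H^{3}$ ($u{\left(H \right)} = H^{2} H 5 = H^{3} \cdot 5 = 5 H^{3}$)
$m{\left(W \right)} = - \frac{7}{6} + 2 W \left(-5 + W\right)$ ($m{\left(W \right)} = - \frac{7}{6} + \left(W - 5\right) \left(W + W\right) = - \frac{7}{6} + \left(-5 + W\right) 2 W = - \frac{7}{6} + 2 W \left(-5 + W\right)$)
$J{\left(A \right)} = - \frac{55}{6}$ ($J{\left(A \right)} = - \frac{7}{6} - 10 + 2 \cdot 1^{2} = - \frac{7}{6} - 10 + 2 \cdot 1 = - \frac{7}{6} - 10 + 2 = - \frac{55}{6}$)
$\frac{J{\left(u{\left(v{\left(-4,4 \right)} \right)} \right)}}{X{\left(15 \right)}} = - \frac{55}{6 \cdot 4 \cdot 15^{2}} = - \frac{55}{6 \cdot 4 \cdot 225} = - \frac{55}{6 \cdot 900} = \left(- \frac{55}{6}\right) \frac{1}{900} = - \frac{11}{1080}$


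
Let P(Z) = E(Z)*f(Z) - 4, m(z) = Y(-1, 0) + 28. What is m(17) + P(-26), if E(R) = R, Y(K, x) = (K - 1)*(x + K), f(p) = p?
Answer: 702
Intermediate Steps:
Y(K, x) = (-1 + K)*(K + x)
m(z) = 30 (m(z) = ((-1)² - 1*(-1) - 1*0 - 1*0) + 28 = (1 + 1 + 0 + 0) + 28 = 2 + 28 = 30)
P(Z) = -4 + Z² (P(Z) = Z*Z - 4 = Z² - 4 = -4 + Z²)
m(17) + P(-26) = 30 + (-4 + (-26)²) = 30 + (-4 + 676) = 30 + 672 = 702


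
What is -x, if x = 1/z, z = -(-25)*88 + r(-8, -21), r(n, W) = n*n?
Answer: -1/2264 ≈ -0.00044170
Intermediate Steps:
r(n, W) = n²
z = 2264 (z = -(-25)*88 + (-8)² = -25*(-88) + 64 = 2200 + 64 = 2264)
x = 1/2264 ≈ 0.00044170
-x = -1*1/2264 = -1/2264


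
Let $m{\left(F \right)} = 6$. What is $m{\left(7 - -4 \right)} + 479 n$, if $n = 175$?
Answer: $83831$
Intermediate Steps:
$m{\left(7 - -4 \right)} + 479 n = 6 + 479 \cdot 175 = 6 + 83825 = 83831$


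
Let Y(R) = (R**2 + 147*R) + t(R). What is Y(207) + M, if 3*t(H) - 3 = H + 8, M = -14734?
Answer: 175850/3 ≈ 58617.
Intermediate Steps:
t(H) = 11/3 + H/3 (t(H) = 1 + (H + 8)/3 = 1 + (8 + H)/3 = 1 + (8/3 + H/3) = 11/3 + H/3)
Y(R) = 11/3 + R**2 + 442*R/3 (Y(R) = (R**2 + 147*R) + (11/3 + R/3) = 11/3 + R**2 + 442*R/3)
Y(207) + M = (11/3 + 207**2 + (442/3)*207) - 14734 = (11/3 + 42849 + 30498) - 14734 = 220052/3 - 14734 = 175850/3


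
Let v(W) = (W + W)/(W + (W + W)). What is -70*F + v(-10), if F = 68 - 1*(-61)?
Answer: -27088/3 ≈ -9029.3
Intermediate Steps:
v(W) = 2/3 (v(W) = (2*W)/(W + 2*W) = (2*W)/((3*W)) = (2*W)*(1/(3*W)) = 2/3)
F = 129 (F = 68 + 61 = 129)
-70*F + v(-10) = -70*129 + 2/3 = -9030 + 2/3 = -27088/3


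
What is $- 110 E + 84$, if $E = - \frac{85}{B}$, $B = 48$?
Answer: $\frac{6691}{24} \approx 278.79$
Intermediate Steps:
$E = - \frac{85}{48} \approx -1.7708$
$- 110 E + 84 = \left(-110\right) \left(- \frac{85}{48}\right) + 84 = \frac{4675}{24} + 84 = \frac{6691}{24}$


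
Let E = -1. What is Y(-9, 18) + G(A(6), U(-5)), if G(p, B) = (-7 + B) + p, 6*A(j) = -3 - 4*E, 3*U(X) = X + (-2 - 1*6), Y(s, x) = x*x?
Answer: 1877/6 ≈ 312.83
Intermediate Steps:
Y(s, x) = x²
U(X) = -8/3 + X/3 (U(X) = (X + (-2 - 1*6))/3 = (X + (-2 - 6))/3 = (X - 8)/3 = (-8 + X)/3 = -8/3 + X/3)
A(j) = ⅙ (A(j) = (-3 - 4*(-1))/6 = (-3 + 4)/6 = (⅙)*1 = ⅙)
G(p, B) = -7 + B + p
Y(-9, 18) + G(A(6), U(-5)) = 18² + (-7 + (-8/3 + (⅓)*(-5)) + ⅙) = 324 + (-7 + (-8/3 - 5/3) + ⅙) = 324 + (-7 - 13/3 + ⅙) = 324 - 67/6 = 1877/6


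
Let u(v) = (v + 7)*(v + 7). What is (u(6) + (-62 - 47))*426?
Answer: 25560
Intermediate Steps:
u(v) = (7 + v)**2 (u(v) = (7 + v)*(7 + v) = (7 + v)**2)
(u(6) + (-62 - 47))*426 = ((7 + 6)**2 + (-62 - 47))*426 = (13**2 - 109)*426 = (169 - 109)*426 = 60*426 = 25560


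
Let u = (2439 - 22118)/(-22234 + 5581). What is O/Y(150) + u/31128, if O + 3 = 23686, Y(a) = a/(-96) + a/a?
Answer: -7275060895883/172791528 ≈ -42103.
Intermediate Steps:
Y(a) = 1 - a/96 (Y(a) = a*(-1/96) + 1 = -a/96 + 1 = 1 - a/96)
O = 23683 (O = -3 + 23686 = 23683)
u = 19679/16653 (u = -19679/(-16653) = -19679*(-1/16653) = 19679/16653 ≈ 1.1817)
O/Y(150) + u/31128 = 23683/(1 - 1/96*150) + (19679/16653)/31128 = 23683/(1 - 25/16) + (19679/16653)*(1/31128) = 23683/(-9/16) + 19679/518374584 = 23683*(-16/9) + 19679/518374584 = -378928/9 + 19679/518374584 = -7275060895883/172791528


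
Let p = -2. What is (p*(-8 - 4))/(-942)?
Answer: -4/157 ≈ -0.025478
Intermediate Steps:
(p*(-8 - 4))/(-942) = (-2*(-8 - 4))/(-942) = -(-1)*(-12)/471 = -1/942*24 = -4/157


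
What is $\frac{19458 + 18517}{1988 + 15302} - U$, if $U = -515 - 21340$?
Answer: $\frac{10797455}{494} \approx 21857.0$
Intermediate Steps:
$U = -21855$
$\frac{19458 + 18517}{1988 + 15302} - U = \frac{19458 + 18517}{1988 + 15302} - -21855 = \frac{37975}{17290} + 21855 = 37975 \cdot \frac{1}{17290} + 21855 = \frac{1085}{494} + 21855 = \frac{10797455}{494}$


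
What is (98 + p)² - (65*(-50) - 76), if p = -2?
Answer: 12542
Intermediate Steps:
(98 + p)² - (65*(-50) - 76) = (98 - 2)² - (65*(-50) - 76) = 96² - (-3250 - 76) = 9216 - 1*(-3326) = 9216 + 3326 = 12542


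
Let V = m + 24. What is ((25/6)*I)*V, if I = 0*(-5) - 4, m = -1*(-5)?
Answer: -1450/3 ≈ -483.33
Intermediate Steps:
m = 5
V = 29 (V = 5 + 24 = 29)
I = -4 (I = 0 - 4 = -4)
((25/6)*I)*V = ((25/6)*(-4))*29 = -50/3*29 = -1450/3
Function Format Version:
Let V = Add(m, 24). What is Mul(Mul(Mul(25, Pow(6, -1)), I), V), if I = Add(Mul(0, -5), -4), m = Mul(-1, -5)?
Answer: Rational(-1450, 3) ≈ -483.33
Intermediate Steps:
m = 5
V = 29 (V = Add(5, 24) = 29)
I = -4 (I = Add(0, -4) = -4)
Mul(Mul(Mul(25, Pow(6, -1)), I), V) = Mul(Mul(Mul(25, Pow(6, -1)), -4), 29) = Mul(Mul(Mul(25, Rational(1, 6)), -4), 29) = Mul(Mul(Rational(25, 6), -4), 29) = Mul(Rational(-50, 3), 29) = Rational(-1450, 3)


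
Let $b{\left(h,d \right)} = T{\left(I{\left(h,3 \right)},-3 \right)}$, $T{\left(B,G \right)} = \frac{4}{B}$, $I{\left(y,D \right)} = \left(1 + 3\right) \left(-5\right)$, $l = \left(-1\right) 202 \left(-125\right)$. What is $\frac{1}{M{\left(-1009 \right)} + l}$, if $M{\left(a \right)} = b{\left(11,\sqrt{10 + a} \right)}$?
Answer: $\frac{5}{126249} \approx 3.9604 \cdot 10^{-5}$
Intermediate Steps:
$l = 25250$ ($l = \left(-202\right) \left(-125\right) = 25250$)
$I{\left(y,D \right)} = -20$ ($I{\left(y,D \right)} = 4 \left(-5\right) = -20$)
$b{\left(h,d \right)} = - \frac{1}{5}$ ($b{\left(h,d \right)} = \frac{4}{-20} = 4 \left(- \frac{1}{20}\right) = - \frac{1}{5}$)
$M{\left(a \right)} = - \frac{1}{5}$
$\frac{1}{M{\left(-1009 \right)} + l} = \frac{1}{- \frac{1}{5} + 25250} = \frac{1}{\frac{126249}{5}} = \frac{5}{126249}$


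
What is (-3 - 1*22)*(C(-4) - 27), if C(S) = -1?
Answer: 700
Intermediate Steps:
(-3 - 1*22)*(C(-4) - 27) = (-3 - 1*22)*(-1 - 27) = (-3 - 22)*(-28) = -25*(-28) = 700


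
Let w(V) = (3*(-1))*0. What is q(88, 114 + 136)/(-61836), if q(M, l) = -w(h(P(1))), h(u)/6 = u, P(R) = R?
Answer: 0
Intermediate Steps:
h(u) = 6*u
w(V) = 0 (w(V) = -3*0 = 0)
q(M, l) = 0 (q(M, l) = -1*0 = 0)
q(88, 114 + 136)/(-61836) = 0/(-61836) = 0*(-1/61836) = 0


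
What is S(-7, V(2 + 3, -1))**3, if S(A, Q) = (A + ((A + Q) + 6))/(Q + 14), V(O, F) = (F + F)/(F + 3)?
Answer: -729/2197 ≈ -0.33182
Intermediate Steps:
V(O, F) = 2*F/(3 + F) (V(O, F) = (2*F)/(3 + F) = 2*F/(3 + F))
S(A, Q) = (6 + Q + 2*A)/(14 + Q) (S(A, Q) = (A + (6 + A + Q))/(14 + Q) = (6 + Q + 2*A)/(14 + Q))
S(-7, V(2 + 3, -1))**3 = ((6 + 2*(-1)/(3 - 1) + 2*(-7))/(14 + 2*(-1)/(3 - 1)))**3 = ((6 + 2*(-1)/2 - 14)/(14 + 2*(-1)/2))**3 = ((6 + 2*(-1)*(1/2) - 14)/(14 + 2*(-1)*(1/2)))**3 = ((6 - 1 - 14)/(14 - 1))**3 = (-9/13)**3 = -729/2197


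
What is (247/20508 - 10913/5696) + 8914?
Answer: 260263437065/29203392 ≈ 8912.1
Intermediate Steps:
(247/20508 - 10913/5696) + 8914 = -55599223/29203392 + 8914 = 260263437065/29203392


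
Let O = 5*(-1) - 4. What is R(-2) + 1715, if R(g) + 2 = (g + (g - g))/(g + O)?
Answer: 18845/11 ≈ 1713.2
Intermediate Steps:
O = -9 (O = -5 - 4 = -9)
R(g) = -2 + g/(-9 + g) (R(g) = -2 + (g + (g - g))/(g - 9) = -2 + (g + 0)/(-9 + g) = -2 + g/(-9 + g))
R(-2) + 1715 = (18 - 1*(-2))/(-9 - 2) + 1715 = (18 + 2)/(-11) + 1715 = -1/11*20 + 1715 = -20/11 + 1715 = 18845/11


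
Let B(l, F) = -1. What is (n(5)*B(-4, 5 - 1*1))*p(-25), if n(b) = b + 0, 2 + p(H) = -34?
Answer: 180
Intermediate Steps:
p(H) = -36 (p(H) = -2 - 34 = -36)
n(b) = b
(n(5)*B(-4, 5 - 1*1))*p(-25) = (5*(-1))*(-36) = -5*(-36) = 180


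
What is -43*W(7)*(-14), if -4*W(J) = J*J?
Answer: -14749/2 ≈ -7374.5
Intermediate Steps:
W(J) = -J**2/4 (W(J) = -J*J/4 = -J**2/4)
-43*W(7)*(-14) = -(-43)*7**2/4*(-14) = -(-43)*49/4*(-14) = -43*(-49/4)*(-14) = (2107/4)*(-14) = -14749/2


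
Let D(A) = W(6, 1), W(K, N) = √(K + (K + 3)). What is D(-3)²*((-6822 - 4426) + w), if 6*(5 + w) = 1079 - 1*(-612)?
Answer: -329135/2 ≈ -1.6457e+5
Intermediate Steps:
W(K, N) = √(3 + 2*K) (W(K, N) = √(K + (3 + K)) = √(3 + 2*K))
D(A) = √15 (D(A) = √(3 + 2*6) = √(3 + 12) = √15)
w = 1661/6 (w = -5 + (1079 - 1*(-612))/6 = -5 + (1079 + 612)/6 = -5 + (⅙)*1691 = -5 + 1691/6 = 1661/6 ≈ 276.83)
D(-3)²*((-6822 - 4426) + w) = (√15)²*((-6822 - 4426) + 1661/6) = 15*(-11248 + 1661/6) = 15*(-65827/6) = -329135/2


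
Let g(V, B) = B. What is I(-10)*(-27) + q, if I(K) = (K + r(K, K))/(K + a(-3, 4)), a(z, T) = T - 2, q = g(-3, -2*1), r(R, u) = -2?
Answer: -85/2 ≈ -42.500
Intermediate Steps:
q = -2 (q = -2*1 = -2)
a(z, T) = -2 + T
I(K) = (-2 + K)/(2 + K) (I(K) = (K - 2)/(K + (-2 + 4)) = (-2 + K)/(K + 2) = (-2 + K)/(2 + K))
I(-10)*(-27) + q = ((-2 - 10)/(2 - 10))*(-27) - 2 = (-12/(-8))*(-27) - 2 = -⅛*(-12)*(-27) - 2 = (3/2)*(-27) - 2 = -81/2 - 2 = -85/2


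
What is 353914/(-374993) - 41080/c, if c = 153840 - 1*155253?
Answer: 14904631958/529865109 ≈ 28.129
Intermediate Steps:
c = -1413 (c = 153840 - 155253 = -1413)
353914/(-374993) - 41080/c = 353914/(-374993) - 41080/(-1413) = 353914*(-1/374993) - 41080*(-1/1413) = -353914/374993 + 41080/1413 = 14904631958/529865109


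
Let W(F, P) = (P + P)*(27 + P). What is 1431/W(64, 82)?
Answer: 1431/17876 ≈ 0.080051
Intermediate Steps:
W(F, P) = 2*P*(27 + P) (W(F, P) = (2*P)*(27 + P) = 2*P*(27 + P))
1431/W(64, 82) = 1431/((2*82*(27 + 82))) = 1431/((2*82*109)) = 1431/17876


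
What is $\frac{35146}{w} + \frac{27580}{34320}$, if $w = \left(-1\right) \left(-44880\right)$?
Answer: $\frac{154293}{97240} \approx 1.5867$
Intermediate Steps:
$w = 44880$
$\frac{35146}{w} + \frac{27580}{34320} = \frac{35146}{44880} + \frac{27580}{34320} = 35146 \cdot \frac{1}{44880} + 27580 \cdot \frac{1}{34320} = \frac{17573}{22440} + \frac{1379}{1716} = \frac{154293}{97240}$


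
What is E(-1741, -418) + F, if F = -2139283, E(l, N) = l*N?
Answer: -1411545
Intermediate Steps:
E(l, N) = N*l
E(-1741, -418) + F = -418*(-1741) - 2139283 = 727738 - 2139283 = -1411545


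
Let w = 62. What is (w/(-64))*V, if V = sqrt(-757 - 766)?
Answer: -31*I*sqrt(1523)/32 ≈ -37.806*I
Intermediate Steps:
V = I*sqrt(1523) (V = sqrt(-1523) = I*sqrt(1523) ≈ 39.026*I)
(w/(-64))*V = (62/(-64))*(I*sqrt(1523)) = (62*(-1/64))*(I*sqrt(1523)) = -31*I*sqrt(1523)/32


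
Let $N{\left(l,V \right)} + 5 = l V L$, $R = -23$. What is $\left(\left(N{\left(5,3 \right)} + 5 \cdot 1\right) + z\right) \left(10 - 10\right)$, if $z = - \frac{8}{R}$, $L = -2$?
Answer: $0$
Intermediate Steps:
$N{\left(l,V \right)} = -5 - 2 V l$ ($N{\left(l,V \right)} = -5 + l V \left(-2\right) = -5 + V l \left(-2\right) = -5 - 2 V l$)
$z = \frac{8}{23}$ ($z = - \frac{8}{-23} = \left(-8\right) \left(- \frac{1}{23}\right) = \frac{8}{23} \approx 0.34783$)
$\left(\left(N{\left(5,3 \right)} + 5 \cdot 1\right) + z\right) \left(10 - 10\right) = \left(\left(\left(-5 - 6 \cdot 5\right) + 5 \cdot 1\right) + \frac{8}{23}\right) \left(10 - 10\right) = \left(\left(\left(-5 - 30\right) + 5\right) + \frac{8}{23}\right) \left(10 - 10\right) = \left(\left(-35 + 5\right) + \frac{8}{23}\right) 0 = \left(-30 + \frac{8}{23}\right) 0 = \left(- \frac{682}{23}\right) 0 = 0$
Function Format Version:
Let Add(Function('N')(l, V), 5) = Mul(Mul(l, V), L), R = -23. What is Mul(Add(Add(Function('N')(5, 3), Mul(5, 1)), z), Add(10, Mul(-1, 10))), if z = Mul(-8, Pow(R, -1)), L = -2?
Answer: 0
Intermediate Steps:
Function('N')(l, V) = Add(-5, Mul(-2, V, l)) (Function('N')(l, V) = Add(-5, Mul(Mul(l, V), -2)) = Add(-5, Mul(Mul(V, l), -2)) = Add(-5, Mul(-2, V, l)))
z = Rational(8, 23) (z = Mul(-8, Pow(-23, -1)) = Mul(-8, Rational(-1, 23)) = Rational(8, 23) ≈ 0.34783)
Mul(Add(Add(Function('N')(5, 3), Mul(5, 1)), z), Add(10, Mul(-1, 10))) = Mul(Add(Add(Add(-5, Mul(-2, 3, 5)), Mul(5, 1)), Rational(8, 23)), Add(10, Mul(-1, 10))) = Mul(Add(Add(Add(-5, -30), 5), Rational(8, 23)), Add(10, -10)) = Mul(Add(Add(-35, 5), Rational(8, 23)), 0) = Mul(Add(-30, Rational(8, 23)), 0) = Mul(Rational(-682, 23), 0) = 0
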